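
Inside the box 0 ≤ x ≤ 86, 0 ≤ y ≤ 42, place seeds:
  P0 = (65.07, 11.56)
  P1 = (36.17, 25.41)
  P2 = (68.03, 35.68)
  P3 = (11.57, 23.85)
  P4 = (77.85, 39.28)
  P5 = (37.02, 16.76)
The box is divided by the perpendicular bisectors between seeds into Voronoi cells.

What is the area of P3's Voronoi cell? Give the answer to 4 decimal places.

1. box [0,86]×[0,42]: [(0, 0) (86, 0) (86, 42) (0, 42)]
2. ⊥bis P3·P0 via (38.32,17.705): [(0, 0) (34.2528, 0) (43.901, 42) (0, 42)]  |A|=1641.2309
3. ⊥bis P3·P1 via (23.87,24.63): [(0, 0) (25.4319, 0) (22.7685, 42) (0, 42)]  |A|=1012.2082
4. ⊥bis P3·P2 via (39.8,29.765): [(0, 0) (25.4319, 0) (22.7685, 42) (0, 42)]  |A|=1012.2082
5. ⊥bis P3·P4 via (44.71,31.565): [(0, 0) (25.4319, 0) (22.7685, 42) (0, 42)]  |A|=1012.2082
6. ⊥bis P3·P5 via (24.295,20.305): [(0, 0) (18.6383, 0) (24.1722, 19.8643) (22.7685, 42) (0, 42)]  |A|=944.7335
7. canonical 5-gon: [(0, 0) (18.6383, 0) (24.1722, 19.8643) (22.7685, 42) (0, 42)]
8. shoelace: 944.7335

Area of P3's cell: 944.7335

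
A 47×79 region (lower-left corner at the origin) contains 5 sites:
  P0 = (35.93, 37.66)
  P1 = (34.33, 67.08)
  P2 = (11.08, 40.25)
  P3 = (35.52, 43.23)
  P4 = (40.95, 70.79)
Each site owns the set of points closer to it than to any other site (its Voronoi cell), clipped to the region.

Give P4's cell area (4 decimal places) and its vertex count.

Area of P4's cell: 197.8291 (4 vertices)

1. box [0,47]×[0,79]: [(0, 0) (47, 0) (47, 79) (0, 79)]
2. ⊥bis P4·P0 via (38.44,54.225): [(0, 60.0496) (47, 52.928) (47, 79) (0, 79)]  |A|=1058.0277
3. ⊥bis P4·P1 via (37.64,68.935): [(46.5746, 52.9924) (47, 52.928) (47, 79) (31.9993, 79)]  |A|=200.6111
4. ⊥bis P4·P2 via (26.015,55.52): [(46.5746, 52.9924) (47, 52.928) (47, 79) (31.9993, 79)]  |A|=200.6111
5. ⊥bis P4·P3 via (38.235,57.01): [(45.0787, 55.6616) (47, 55.2831) (47, 79) (31.9993, 79)]  |A|=197.8291
6. canonical 4-gon: [(45.0787, 55.6616) (47, 55.2831) (47, 79) (31.9993, 79)]
7. shoelace: 197.8291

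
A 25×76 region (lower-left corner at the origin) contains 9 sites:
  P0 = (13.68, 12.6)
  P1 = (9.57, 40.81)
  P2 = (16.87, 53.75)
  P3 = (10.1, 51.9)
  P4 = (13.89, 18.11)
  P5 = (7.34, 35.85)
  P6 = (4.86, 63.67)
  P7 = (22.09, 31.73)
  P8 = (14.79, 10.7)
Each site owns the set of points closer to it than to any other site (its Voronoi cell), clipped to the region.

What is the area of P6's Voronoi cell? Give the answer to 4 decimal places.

Area of P6's cell: 331.0364

1. box [0,25]×[0,76]: [(0, 0) (25, 0) (25, 76) (0, 76)]
2. ⊥bis P6·P0 via (9.27,38.135): [(0, 36.534) (25, 40.8516) (25, 76) (0, 76)]  |A|=932.6791
3. ⊥bis P6·P1 via (7.215,52.24): [(0, 50.7534) (25, 55.9044) (25, 76) (0, 76)]  |A|=566.7774
4. ⊥bis P6·P2 via (10.865,58.71): [(0, 50.7534) (5.1735, 51.8194) (25, 75.823) (25, 76) (0, 76)]  |A|=369.3185
5. ⊥bis P6·P3 via (7.48,57.785): [(0, 54.4549) (11.6253, 59.6305) (25, 75.823) (25, 76) (0, 76)]  |A|=331.0364
6. ⊥bis P6·P4 via (9.375,40.89): [(0, 54.4549) (11.6253, 59.6305) (25, 75.823) (25, 76) (0, 76)]  |A|=331.0364
7. ⊥bis P6·P5 via (6.1,49.76): [(0, 54.4549) (11.6253, 59.6305) (25, 75.823) (25, 76) (0, 76)]  |A|=331.0364
8. ⊥bis P6·P7 via (13.475,47.7): [(0, 54.4549) (11.6253, 59.6305) (25, 75.823) (25, 76) (0, 76)]  |A|=331.0364
9. ⊥bis P6·P8 via (9.825,37.185): [(0, 54.4549) (11.6253, 59.6305) (25, 75.823) (25, 76) (0, 76)]  |A|=331.0364
10. canonical 5-gon: [(0, 54.4549) (11.6253, 59.6305) (25, 75.823) (25, 76) (0, 76)]
11. shoelace: 331.0364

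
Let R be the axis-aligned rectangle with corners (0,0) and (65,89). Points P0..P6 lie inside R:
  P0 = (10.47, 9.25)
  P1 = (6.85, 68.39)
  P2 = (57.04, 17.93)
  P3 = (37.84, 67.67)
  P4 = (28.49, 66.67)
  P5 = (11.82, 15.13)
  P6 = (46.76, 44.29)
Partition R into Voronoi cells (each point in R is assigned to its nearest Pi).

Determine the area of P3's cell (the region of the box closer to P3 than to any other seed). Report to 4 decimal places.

Area of P3's cell: 983.2317

1. box [0,65]×[0,89]: [(0, 0) (65, 0) (65, 89) (0, 89)]
2. ⊥bis P3·P0 via (24.155,38.46): [(0, 49.7767) (65, 19.324) (65, 89) (0, 89)]  |A|=3539.2282
3. ⊥bis P3·P1 via (22.345,68.03): [(21.6849, 39.6173) (65, 19.324) (65, 89) (22.8322, 89)]  |A|=2550.1938
4. ⊥bis P3·P2 via (47.44,42.8): [(21.6849, 39.6173) (29.5946, 35.9115) (65, 49.5783) (65, 89) (22.8322, 89)]  |A|=2014.6101
5. ⊥bis P3·P4 via (33.165,67.17): [(36.234, 38.4744) (65, 49.5783) (65, 89) (30.8302, 89)]  |A|=1430.225
6. ⊥bis P3·P5 via (24.83,41.4): [(36.234, 38.4744) (65, 49.5783) (65, 89) (30.8302, 89)]  |A|=1430.225
7. ⊥bis P3·P6 via (42.3,55.98): [(34.673, 53.0701) (65, 64.6406) (65, 89) (30.8302, 89)]  |A|=983.2317
8. canonical 4-gon: [(34.673, 53.0701) (65, 64.6406) (65, 89) (30.8302, 89)]
9. shoelace: 983.2317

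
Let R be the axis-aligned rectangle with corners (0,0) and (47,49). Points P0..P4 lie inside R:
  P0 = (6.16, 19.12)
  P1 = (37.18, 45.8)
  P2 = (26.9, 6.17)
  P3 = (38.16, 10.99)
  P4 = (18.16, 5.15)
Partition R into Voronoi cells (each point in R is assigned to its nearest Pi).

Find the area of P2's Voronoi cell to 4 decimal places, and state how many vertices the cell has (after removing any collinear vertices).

1. box [0,47]×[0,49]: [(0, 0) (47, 0) (47, 49) (0, 49)]
2. ⊥bis P2·P0 via (16.53,12.645): [(8.6345, 0) (47, 0) (47, 49) (39.23, 49)]  |A|=1130.3207
3. ⊥bis P2·P1 via (32.04,25.985): [(25.8604, 27.588) (8.6345, 0) (47, 0) (47, 22.1044)]  |A|=762.853
4. ⊥bis P2·P3 via (32.53,8.58): [(24.99, 26.1941) (8.6345, 0) (36.2028, 0)]  |A|=361.0635
5. ⊥bis P2·P4 via (22.53,5.66): [(24.99, 26.1941) (20.8983, 19.6411) (23.1905, 0) (36.2028, 0)]  |A|=218.1152
6. canonical 4-gon: [(24.99, 26.1941) (20.8983, 19.6411) (23.1905, 0) (36.2028, 0)]
7. shoelace: 218.1152

Area of P2's cell: 218.1152 (4 vertices)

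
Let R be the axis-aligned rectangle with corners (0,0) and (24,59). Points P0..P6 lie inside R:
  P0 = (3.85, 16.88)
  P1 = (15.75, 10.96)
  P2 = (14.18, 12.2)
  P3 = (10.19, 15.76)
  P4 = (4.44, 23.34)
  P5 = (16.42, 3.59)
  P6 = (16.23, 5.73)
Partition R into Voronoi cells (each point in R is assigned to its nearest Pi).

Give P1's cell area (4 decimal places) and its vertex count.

1. box [0,24]×[0,59]: [(0, 0) (24, 0) (24, 59) (0, 59)]
2. ⊥bis P1·P0 via (9.8,13.92): [(2.8751, 0) (24, 0) (24, 42.4639)]  |A|=448.5232
3. ⊥bis P1·P2 via (14.965,11.58): [(5.819, 0) (24, 0) (24, 23.0195)]  |A|=209.2584
4. ⊥bis P1·P3 via (12.97,13.36): [(5.819, 0) (24, 0) (24, 23.0195)]  |A|=209.2584
5. ⊥bis P1·P4 via (10.095,17.15): [(5.819, 0) (24, 0) (24, 23.0195)]  |A|=209.2584
6. ⊥bis P1·P5 via (16.085,7.275): [(11.2152, 6.8323) (24, 7.9945) (24, 23.0195)]  |A|=96.0452
7. ⊥bis P1·P6 via (15.99,8.345): [(12.1302, 7.9908) (24, 9.0801) (24, 23.0195)]  |A|=82.7287
8. canonical 3-gon: [(12.1302, 7.9908) (24, 9.0801) (24, 23.0195)]
9. shoelace: 82.7287

Area of P1's cell: 82.7287 (3 vertices)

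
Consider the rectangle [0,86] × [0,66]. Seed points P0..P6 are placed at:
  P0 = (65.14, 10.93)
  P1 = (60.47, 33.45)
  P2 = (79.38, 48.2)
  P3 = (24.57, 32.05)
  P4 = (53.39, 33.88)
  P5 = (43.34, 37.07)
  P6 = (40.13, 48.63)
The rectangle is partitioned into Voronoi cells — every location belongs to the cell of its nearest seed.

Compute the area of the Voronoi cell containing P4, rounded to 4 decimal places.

Area of P4's cell: 294.2642

1. box [0,86]×[0,66]: [(0, 0) (86, 0) (86, 66) (0, 66)]
2. ⊥bis P4·P0 via (59.265,22.405): [(0, 0) (15.5037, 0) (86, 36.0929) (86, 66) (0, 66)]  |A|=4403.7945
3. ⊥bis P4·P1 via (56.93,33.665): [(0, 0) (15.5037, 0) (56.1492, 20.8098) (58.8938, 66) (0, 66)]  |A|=3344.9527
4. ⊥bis P4·P2 via (66.385,41.04): [(0, 0) (15.5037, 0) (56.1492, 20.8098) (58.2722, 55.7643) (52.6325, 66) (0, 66)]  |A|=3312.9081
5. ⊥bis P4·P3 via (38.98,32.965): [(40.2681, 12.6789) (56.1492, 20.8098) (58.2722, 55.7643) (52.6325, 66) (36.8824, 66)]  |A|=902.4714
6. ⊥bis P4·P5 via (48.365,35.475): [(41.2963, 13.2054) (56.1492, 20.8098) (58.2722, 55.7643) (56.0724, 59.7568)]  |A|=332.2158
7. ⊥bis P4·P6 via (46.76,41.255): [(51.573, 45.5818) (41.2963, 13.2054) (56.1492, 20.8098) (58.0049, 51.364)]  |A|=294.2642
8. canonical 4-gon: [(51.573, 45.5818) (41.2963, 13.2054) (56.1492, 20.8098) (58.0049, 51.364)]
9. shoelace: 294.2642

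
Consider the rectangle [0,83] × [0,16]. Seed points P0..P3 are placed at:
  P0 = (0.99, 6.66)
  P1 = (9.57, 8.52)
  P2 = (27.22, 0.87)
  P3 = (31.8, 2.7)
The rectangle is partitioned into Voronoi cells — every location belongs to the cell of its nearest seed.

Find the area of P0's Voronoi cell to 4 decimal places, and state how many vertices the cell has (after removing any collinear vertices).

Area of P0's cell: 83.0579 (4 vertices)

1. box [0,83]×[0,16]: [(0, 0) (83, 0) (83, 16) (0, 16)]
2. ⊥bis P0·P1 via (5.28,7.59): [(0, 0) (6.9254, 0) (3.4569, 16) (0, 16)]  |A|=83.0579
3. ⊥bis P0·P2 via (14.105,3.765): [(0, 0) (6.9254, 0) (3.4569, 16) (0, 16)]  |A|=83.0579
4. ⊥bis P0·P3 via (16.395,4.68): [(0, 0) (6.9254, 0) (3.4569, 16) (0, 16)]  |A|=83.0579
5. canonical 4-gon: [(0, 0) (6.9254, 0) (3.4569, 16) (0, 16)]
6. shoelace: 83.0579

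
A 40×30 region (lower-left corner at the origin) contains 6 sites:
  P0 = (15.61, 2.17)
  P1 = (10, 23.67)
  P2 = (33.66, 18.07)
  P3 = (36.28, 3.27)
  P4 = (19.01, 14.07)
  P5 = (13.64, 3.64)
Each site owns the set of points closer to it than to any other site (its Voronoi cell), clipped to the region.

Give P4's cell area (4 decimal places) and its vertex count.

1. box [0,40]×[0,30]: [(0, 0) (40, 0) (40, 30) (0, 30)]
2. ⊥bis P4·P0 via (17.31,8.12): [(0, 13.0657) (40, 1.6371) (40, 30) (0, 30)]  |A|=905.9429
3. ⊥bis P4·P1 via (14.505,18.87): [(6.3788, 11.2432) (40, 1.6371) (40, 30) (26.3638, 30)]  |A|=604.6824
4. ⊥bis P4·P2 via (26.335,16.07): [(23.3133, 27.137) (6.3788, 11.2432) (29.4529, 4.6506)]  |A|=239.1888
5. ⊥bis P4·P3 via (27.645,8.67): [(28.1396, 9.4608) (23.3133, 27.137) (6.3788, 11.2432) (25.7865, 5.6981)]  |A|=231.0585
6. ⊥bis P4·P5 via (16.325,8.855): [(28.1396, 9.4608) (23.3133, 27.137) (8.259, 13.0079) (18.3044, 7.8359) (25.7865, 5.6981)]  |A|=217.3329
7. canonical 5-gon: [(28.1396, 9.4608) (23.3133, 27.137) (8.259, 13.0079) (18.3044, 7.8359) (25.7865, 5.6981)]
8. shoelace: 217.3329

Area of P4's cell: 217.3329 (5 vertices)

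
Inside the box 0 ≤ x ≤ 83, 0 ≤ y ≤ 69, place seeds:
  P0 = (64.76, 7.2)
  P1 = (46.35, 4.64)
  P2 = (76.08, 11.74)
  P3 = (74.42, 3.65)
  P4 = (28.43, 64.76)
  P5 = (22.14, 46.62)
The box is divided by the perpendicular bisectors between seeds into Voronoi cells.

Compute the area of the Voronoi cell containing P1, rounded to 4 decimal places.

Area of P1's cell: 1153.1921

1. box [0,83]×[0,69]: [(0, 0) (83, 0) (83, 69) (0, 69)]
2. ⊥bis P1·P0 via (55.555,5.92): [(0, 0) (56.3782, 0) (46.7834, 69) (0, 69)]  |A|=3559.076
3. ⊥bis P1·P2 via (61.215,8.19): [(0, 0) (56.3782, 0) (46.91, 68.0896) (46.6926, 69) (0, 69)]  |A|=3559.0347
4. ⊥bis P1·P3 via (60.385,4.145): [(0, 0) (56.3782, 0) (46.91, 68.0896) (46.6926, 69) (0, 69)]  |A|=3559.0347
5. ⊥bis P1·P4 via (37.39,34.7): [(0, 23.5551) (0, 0) (56.3782, 0) (50.9893, 38.7536)]  |A|=1692.9586
6. ⊥bis P1·P5 via (34.245,25.63): [(0, 5.8808) (0, 0) (56.3782, 0) (51.4357, 35.5439)]  |A|=1153.1921
7. canonical 4-gon: [(0, 5.8808) (0, 0) (56.3782, 0) (51.4357, 35.5439)]
8. shoelace: 1153.1921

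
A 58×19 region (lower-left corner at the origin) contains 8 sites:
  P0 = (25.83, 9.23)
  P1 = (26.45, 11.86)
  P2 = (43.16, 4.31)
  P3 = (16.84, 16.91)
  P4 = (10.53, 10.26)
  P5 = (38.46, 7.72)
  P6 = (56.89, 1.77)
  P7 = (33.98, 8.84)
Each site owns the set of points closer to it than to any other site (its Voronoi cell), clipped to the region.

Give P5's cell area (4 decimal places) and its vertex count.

1. box [0,58]×[0,19]: [(0, 0) (58, 0) (58, 19) (0, 19)]
2. ⊥bis P5·P0 via (32.145,8.475): [(31.1318, 0) (58, 0) (58, 19) (33.4033, 19)]  |A|=488.9166
3. ⊥bis P5·P1 via (32.455,9.79): [(32.2211, 9.1114) (31.1318, 0) (58, 0) (58, 19) (35.6298, 19)]  |A|=477.9083
4. ⊥bis P5·P2 via (40.81,6.015): [(32.2211, 9.1114) (31.1318, 0) (36.4459, 0) (50.231, 19) (35.6298, 19)]  |A|=199.3394
5. ⊥bis P5·P3 via (27.65,12.315): [(32.2211, 9.1114) (31.1318, 0) (36.4459, 0) (50.231, 19) (35.6298, 19)]  |A|=199.3394
6. ⊥bis P5·P4 via (24.495,8.99): [(32.2211, 9.1114) (31.1318, 0) (36.4459, 0) (50.231, 19) (35.6298, 19)]  |A|=199.3394
7. ⊥bis P5·P6 via (47.675,4.745): [(32.2211, 9.1114) (31.1318, 0) (36.4459, 0) (50.231, 19) (35.6298, 19)]  |A|=199.3394
8. ⊥bis P5·P7 via (36.22,8.28): [(34.15, 0) (36.4459, 0) (50.231, 19) (38.9, 19)]  |A|=129.4561
9. canonical 4-gon: [(34.15, 0) (36.4459, 0) (50.231, 19) (38.9, 19)]
10. shoelace: 129.4561

Area of P5's cell: 129.4561 (4 vertices)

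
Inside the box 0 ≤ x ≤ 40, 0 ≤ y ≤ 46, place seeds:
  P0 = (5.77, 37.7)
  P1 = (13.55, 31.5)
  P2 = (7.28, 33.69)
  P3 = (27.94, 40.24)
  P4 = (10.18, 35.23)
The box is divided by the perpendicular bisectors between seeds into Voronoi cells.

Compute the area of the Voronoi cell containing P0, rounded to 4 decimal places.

Area of P0's cell: 115.2455

1. box [0,40]×[0,46]: [(0, 0) (40, 0) (40, 46) (0, 46)]
2. ⊥bis P0·P1 via (9.66,34.6): [(0, 22.4783) (18.7448, 46) (0, 46)]  |A|=220.4556
3. ⊥bis P0·P2 via (6.525,35.695): [(0, 33.238) (12.2509, 37.8511) (18.7448, 46) (0, 46)]  |A|=154.5477
4. ⊥bis P0·P3 via (16.855,38.97): [(0, 33.238) (12.2509, 37.8511) (16.3884, 43.043) (16.0496, 46) (0, 46)]  |A|=150.5628
5. ⊥bis P0·P4 via (7.975,36.465): [(0, 33.238) (7.816, 36.1811) (13.3155, 46) (0, 46)]  |A|=115.2455
6. canonical 4-gon: [(0, 33.238) (7.816, 36.1811) (13.3155, 46) (0, 46)]
7. shoelace: 115.2455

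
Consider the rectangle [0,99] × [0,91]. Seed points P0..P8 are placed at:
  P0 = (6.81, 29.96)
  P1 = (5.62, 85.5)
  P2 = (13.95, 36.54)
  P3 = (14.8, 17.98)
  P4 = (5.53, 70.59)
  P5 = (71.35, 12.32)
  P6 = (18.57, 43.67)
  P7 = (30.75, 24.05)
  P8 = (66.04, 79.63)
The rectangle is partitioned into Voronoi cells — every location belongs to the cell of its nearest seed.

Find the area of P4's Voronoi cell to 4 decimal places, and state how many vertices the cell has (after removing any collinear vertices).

Area of P4's cell: 646.8686 (4 vertices)

1. box [0,99]×[0,91]: [(0, 0) (99, 0) (99, 91) (0, 91)]
2. ⊥bis P4·P0 via (6.17,50.275): [(0, 50.0806) (99, 53.1995) (99, 91) (0, 91)]  |A|=3896.634
3. ⊥bis P4·P1 via (5.575,78.045): [(0, 78.0787) (0, 50.0806) (99, 53.1995) (99, 77.4811)]  |A|=2587.8401
4. ⊥bis P4·P2 via (9.74,53.565): [(0, 78.0787) (0, 51.1565) (99, 75.6375) (99, 77.4811)]  |A|=1423.9042
5. ⊥bis P4·P3 via (10.165,44.285): [(0, 78.0787) (0, 51.1565) (99, 75.6375) (99, 77.4811)]  |A|=1423.9042
6. ⊥bis P4·P5 via (38.44,41.455): [(70.486, 77.6532) (0, 78.0787) (0, 51.1565) (60.2096, 66.0453)]  |A|=1221.7703
7. ⊥bis P4·P6 via (12.05,57.13): [(54.6162, 77.749) (0, 78.0787) (0, 51.293)]  |A|=731.4648
8. ⊥bis P4·P7 via (18.14,47.32): [(54.6162, 77.749) (0, 78.0787) (0, 51.293)]  |A|=731.4648
9. ⊥bis P4·P8 via (35.785,75.11): [(36.6882, 69.0647) (35.3734, 77.8651) (0, 78.0787) (0, 51.293)]  |A|=646.8686
10. canonical 4-gon: [(36.6882, 69.0647) (35.3734, 77.8651) (0, 78.0787) (0, 51.293)]
11. shoelace: 646.8686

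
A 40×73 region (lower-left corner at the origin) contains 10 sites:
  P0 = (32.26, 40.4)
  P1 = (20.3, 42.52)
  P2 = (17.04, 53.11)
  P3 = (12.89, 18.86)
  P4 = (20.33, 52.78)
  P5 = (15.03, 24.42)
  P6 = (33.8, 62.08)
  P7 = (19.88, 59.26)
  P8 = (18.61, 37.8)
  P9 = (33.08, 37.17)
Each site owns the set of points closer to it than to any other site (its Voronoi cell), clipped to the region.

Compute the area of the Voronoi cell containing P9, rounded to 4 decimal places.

1. box [0,40]×[0,73]: [(0, 0) (40, 0) (40, 73) (0, 73)]
2. ⊥bis P9·P0 via (32.67,38.785): [(0, 30.4911) (0, 0) (40, 0) (40, 40.6459)]  |A|=1422.7387
3. ⊥bis P9·P1 via (26.69,39.845): [(25.4824, 36.9603) (10.01, 0) (40, 0) (40, 40.6459)]  |A|=849.2603
4. ⊥bis P9·P2 via (25.06,45.14): [(25.4824, 36.9603) (10.01, 0) (40, 0) (40, 40.6459)]  |A|=849.2603
5. ⊥bis P9·P3 via (22.985,28.015): [(25.4824, 36.9603) (22.1316, 28.956) (40, 9.253) (40, 40.6459)]  |A|=332.3969
6. ⊥bis P9·P4 via (26.705,44.975): [(25.4824, 36.9603) (22.1316, 28.956) (40, 9.253) (40, 40.6459)]  |A|=332.3969
7. ⊥bis P9·P5 via (24.055,30.795): [(25.4824, 36.9603) (23.3307, 31.8204) (36.7059, 12.8853) (40, 9.253) (40, 40.6459)]  |A|=301.8887
8. ⊥bis P9·P6 via (33.44,49.625): [(25.4824, 36.9603) (23.3307, 31.8204) (36.7059, 12.8853) (40, 9.253) (40, 40.6459)]  |A|=301.8887
9. ⊥bis P9·P7 via (26.48,48.215): [(25.4824, 36.9603) (23.3307, 31.8204) (36.7059, 12.8853) (40, 9.253) (40, 40.6459)]  |A|=301.8887
10. ⊥bis P9·P8 via (25.845,37.485): [(25.826, 37.0475) (25.4667, 28.7965) (36.7059, 12.8853) (40, 9.253) (40, 40.6459)]  |A|=291.7443
11. canonical 5-gon: [(25.826, 37.0475) (25.4667, 28.7965) (36.7059, 12.8853) (40, 9.253) (40, 40.6459)]
12. shoelace: 291.7443

Area of P9's cell: 291.7443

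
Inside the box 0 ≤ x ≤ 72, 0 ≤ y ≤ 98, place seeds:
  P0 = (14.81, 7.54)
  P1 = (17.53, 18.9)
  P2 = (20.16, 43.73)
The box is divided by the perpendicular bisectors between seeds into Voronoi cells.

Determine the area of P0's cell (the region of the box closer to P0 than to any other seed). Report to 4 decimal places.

Area of P0's cell: 610.0276

1. box [0,72]×[0,98]: [(0, 0) (72, 0) (72, 98) (0, 98)]
2. ⊥bis P0·P1 via (16.17,13.22): [(0, 17.0917) (0, 0) (71.3829, 0)]  |A|=610.0276
3. ⊥bis P0·P2 via (17.485,25.635): [(0, 17.0917) (0, 0) (71.3829, 0)]  |A|=610.0276
4. canonical 3-gon: [(0, 17.0917) (0, 0) (71.3829, 0)]
5. shoelace: 610.0276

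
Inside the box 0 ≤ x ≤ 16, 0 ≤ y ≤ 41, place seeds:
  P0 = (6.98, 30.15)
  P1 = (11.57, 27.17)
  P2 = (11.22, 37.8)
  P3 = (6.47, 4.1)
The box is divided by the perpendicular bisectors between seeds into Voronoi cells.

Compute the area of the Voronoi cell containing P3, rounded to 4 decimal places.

1. box [0,16]×[0,41]: [(0, 0) (16, 0) (16, 41) (0, 41)]
2. ⊥bis P3·P0 via (6.725,17.125): [(0, 17.2567) (0, 0) (16, 0) (16, 16.9434)]  |A|=273.6006
3. ⊥bis P3·P1 via (9.02,15.635): [(1.848, 17.2205) (0, 17.2567) (0, 0) (16, 0) (16, 14.092)]  |A|=253.4237
4. ⊥bis P3·P2 via (8.845,20.95): [(1.848, 17.2205) (0, 17.2567) (0, 0) (16, 0) (16, 14.092)]  |A|=253.4237
5. canonical 5-gon: [(1.848, 17.2205) (0, 17.2567) (0, 0) (16, 0) (16, 14.092)]
6. shoelace: 253.4237

Area of P3's cell: 253.4237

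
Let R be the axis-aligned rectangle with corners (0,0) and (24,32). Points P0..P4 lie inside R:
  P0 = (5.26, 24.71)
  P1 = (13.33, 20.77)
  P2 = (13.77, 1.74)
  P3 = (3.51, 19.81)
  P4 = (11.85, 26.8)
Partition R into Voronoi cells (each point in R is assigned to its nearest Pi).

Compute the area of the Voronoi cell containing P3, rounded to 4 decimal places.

Area of P3's cell: 122.6982

1. box [0,24]×[0,32]: [(0, 0) (24, 0) (24, 32) (0, 32)]
2. ⊥bis P3·P0 via (4.385,22.26): [(0, 23.8261) (0, 0) (24, 0) (24, 15.2546)]  |A|=468.9686
3. ⊥bis P3·P1 via (8.42,20.29): [(8.3664, 20.8381) (0, 23.8261) (0, 0) (10.4035, 0)]  |A|=208.0643
4. ⊥bis P3·P2 via (8.64,10.775): [(9.3128, 11.157) (8.3664, 20.8381) (0, 23.8261) (0, 5.8693)]  |A|=122.6982
5. ⊥bis P3·P4 via (7.68,23.305): [(9.3128, 11.157) (8.3664, 20.8381) (0, 23.8261) (0, 5.8693)]  |A|=122.6982
6. canonical 4-gon: [(9.3128, 11.157) (8.3664, 20.8381) (0, 23.8261) (0, 5.8693)]
7. shoelace: 122.6982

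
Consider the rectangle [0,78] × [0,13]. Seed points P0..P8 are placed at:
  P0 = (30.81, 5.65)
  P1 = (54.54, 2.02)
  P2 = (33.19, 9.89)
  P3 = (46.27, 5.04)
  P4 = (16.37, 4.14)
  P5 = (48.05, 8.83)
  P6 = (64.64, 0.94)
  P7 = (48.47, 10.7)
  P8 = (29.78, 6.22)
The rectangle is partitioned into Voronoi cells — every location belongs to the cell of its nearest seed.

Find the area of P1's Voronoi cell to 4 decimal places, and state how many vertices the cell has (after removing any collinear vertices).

1. box [0,78]×[0,13]: [(0, 0) (78, 0) (78, 13) (0, 13)]
2. ⊥bis P1·P0 via (42.675,3.835): [(42.0884, 0) (78, 0) (78, 13) (44.077, 13)]  |A|=453.9253
3. ⊥bis P1·P2 via (43.865,5.955): [(42.3852, 1.9406) (42.0884, 0) (78, 0) (78, 13) (46.4619, 13)]  |A|=440.7373
4. ⊥bis P1·P3 via (50.405,3.53): [(49.1159, 0) (78, 0) (78, 13) (53.8632, 13)]  |A|=344.6356
5. ⊥bis P1·P4 via (35.455,3.08): [(49.1159, 0) (78, 0) (78, 13) (53.8632, 13)]  |A|=344.6356
6. ⊥bis P1·P5 via (51.295,5.425): [(50.9913, 5.1356) (49.1159, 0) (78, 0) (78, 13) (59.2435, 13)]  |A|=323.4792
7. ⊥bis P1·P6 via (59.59,1.48): [(50.9913, 5.1356) (49.1159, 0) (59.4317, 0) (60.8218, 13) (59.2435, 13)]  |A|=91.1275
8. ⊥bis P1·P7 via (51.505,6.36): [(54.4016, 8.3856) (50.9913, 5.1356) (49.1159, 0) (59.4317, 0) (60.8074, 12.8653)]  |A|=87.0867
9. ⊥bis P1·P8 via (42.16,4.12): [(54.4016, 8.3856) (50.9913, 5.1356) (49.1159, 0) (59.4317, 0) (60.8074, 12.8653)]  |A|=87.0867
10. canonical 5-gon: [(54.4016, 8.3856) (50.9913, 5.1356) (49.1159, 0) (59.4317, 0) (60.8074, 12.8653)]
11. shoelace: 87.0867

Area of P1's cell: 87.0867 (5 vertices)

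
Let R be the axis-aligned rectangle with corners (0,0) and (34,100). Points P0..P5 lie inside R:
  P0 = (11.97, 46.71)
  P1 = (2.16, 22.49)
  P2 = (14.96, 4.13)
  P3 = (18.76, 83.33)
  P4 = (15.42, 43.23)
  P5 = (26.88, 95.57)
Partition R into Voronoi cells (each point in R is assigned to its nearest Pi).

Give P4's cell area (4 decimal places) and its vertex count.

1. box [0,34]×[0,100]: [(0, 0) (34, 0) (34, 100) (0, 100)]
2. ⊥bis P4·P0 via (13.695,44.97): [(0, 31.3931) (0, 0) (34, 0) (34, 65.1)]  |A|=1640.3813
3. ⊥bis P4·P1 via (8.79,32.86): [(4.3458, 35.7014) (34, 16.7421) (34, 65.1)]  |A|=717.0067
4. ⊥bis P4·P2 via (15.19,23.68): [(4.3458, 35.7014) (23.2977, 23.5846) (34, 23.4587) (34, 65.1)]  |A|=681.0651
5. ⊥bis P4·P3 via (17.09,63.28): [(30.9959, 62.1218) (4.3458, 35.7014) (23.2977, 23.5846) (34, 23.4587) (34, 61.8715)]  |A|=676.2158
6. ⊥bis P4·P5 via (21.15,69.4): [(30.9959, 62.1218) (4.3458, 35.7014) (23.2977, 23.5846) (34, 23.4587) (34, 61.8715)]  |A|=676.2158
7. canonical 5-gon: [(30.9959, 62.1218) (4.3458, 35.7014) (23.2977, 23.5846) (34, 23.4587) (34, 61.8715)]
8. shoelace: 676.2158

Area of P4's cell: 676.2158 (5 vertices)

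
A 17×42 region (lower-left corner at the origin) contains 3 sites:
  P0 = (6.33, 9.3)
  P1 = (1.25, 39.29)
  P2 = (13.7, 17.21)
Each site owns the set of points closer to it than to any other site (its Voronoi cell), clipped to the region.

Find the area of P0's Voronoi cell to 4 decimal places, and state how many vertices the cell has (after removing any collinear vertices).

Area of P0's cell: 249.3318 (4 vertices)

1. box [0,17]×[0,42]: [(0, 0) (17, 0) (17, 42) (0, 42)]
2. ⊥bis P0·P1 via (3.79,24.295): [(0, 23.653) (0, 0) (17, 0) (17, 26.5326)]  |A|=426.578
3. ⊥bis P0·P2 via (10.015,13.255): [(0, 22.5863) (0, 0) (17, 0) (17, 6.7469)]  |A|=249.3318
4. canonical 4-gon: [(0, 22.5863) (0, 0) (17, 0) (17, 6.7469)]
5. shoelace: 249.3318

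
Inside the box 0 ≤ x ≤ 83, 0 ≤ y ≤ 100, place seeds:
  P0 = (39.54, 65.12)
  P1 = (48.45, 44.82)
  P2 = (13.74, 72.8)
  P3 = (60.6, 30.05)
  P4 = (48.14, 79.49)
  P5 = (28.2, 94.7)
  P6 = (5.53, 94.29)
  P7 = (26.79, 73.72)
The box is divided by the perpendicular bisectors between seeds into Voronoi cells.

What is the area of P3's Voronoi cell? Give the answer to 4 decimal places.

Area of P3's cell: 2251.2445

1. box [0,83]×[0,100]: [(0, 0) (83, 0) (83, 100) (0, 100)]
2. ⊥bis P3·P0 via (50.07,47.585): [(0, 17.5173) (0, 0) (83, 0) (83, 67.3599)]  |A|=3522.4039
3. ⊥bis P3·P1 via (54.525,37.435): [(9.0176, 0) (83, 0) (83, 60.8589)]  |A|=2251.2445
4. ⊥bis P3·P2 via (37.17,51.425): [(9.0176, 0) (83, 0) (83, 60.8589)]  |A|=2251.2445
5. ⊥bis P3·P4 via (54.37,54.77): [(9.0176, 0) (83, 0) (83, 60.8589)]  |A|=2251.2445
6. ⊥bis P3·P5 via (44.4,62.375): [(9.0176, 0) (83, 0) (83, 60.8589)]  |A|=2251.2445
7. ⊥bis P3·P6 via (33.065,62.17): [(9.0176, 0) (83, 0) (83, 60.8589)]  |A|=2251.2445
8. ⊥bis P3·P7 via (43.695,51.885): [(9.0176, 0) (83, 0) (83, 60.8589)]  |A|=2251.2445
9. canonical 3-gon: [(9.0176, 0) (83, 0) (83, 60.8589)]
10. shoelace: 2251.2445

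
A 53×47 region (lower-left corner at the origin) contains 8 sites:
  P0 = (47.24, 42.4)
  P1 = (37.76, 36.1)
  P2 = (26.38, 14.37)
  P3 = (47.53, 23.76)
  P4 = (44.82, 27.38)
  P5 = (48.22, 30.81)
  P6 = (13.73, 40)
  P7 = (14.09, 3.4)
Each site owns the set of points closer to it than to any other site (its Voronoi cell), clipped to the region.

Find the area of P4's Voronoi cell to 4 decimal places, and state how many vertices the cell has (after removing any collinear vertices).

1. box [0,53]×[0,47]: [(0, 0) (53, 0) (53, 47) (0, 47)]
2. ⊥bis P4·P0 via (46.03,34.89): [(0, 42.3063) (0, 0) (53, 0) (53, 33.767)]  |A|=2015.9422
3. ⊥bis P4·P1 via (41.29,31.74): [(45.3216, 35.0041) (2.0871, 0) (53, 0) (53, 33.767)]  |A|=1020.7197
4. ⊥bis P4·P2 via (35.6,20.875): [(45.3216, 35.0041) (32.7899, 24.858) (50.328, 0) (53, 0) (53, 33.767)]  |A|=421.1332
5. ⊥bis P4·P3 via (46.175,25.57): [(45.3216, 35.0041) (32.7899, 24.858) (37.0874, 18.7668) (53, 30.6793) (53, 33.767)]  |A|=151.9661
6. ⊥bis P4·P5 via (46.52,29.095): [(42.7, 32.8816) (32.7899, 24.858) (37.0874, 18.7668) (48.3976, 27.2339)]  |A|=103.4821
7. ⊥bis P4·P6 via (29.275,33.69): [(42.7, 32.8816) (32.7899, 24.858) (37.0874, 18.7668) (48.3976, 27.2339)]  |A|=103.4821
8. ⊥bis P4·P7 via (29.455,15.39): [(42.7, 32.8816) (32.7899, 24.858) (37.0874, 18.7668) (48.3976, 27.2339)]  |A|=103.4821
9. canonical 4-gon: [(42.7, 32.8816) (32.7899, 24.858) (37.0874, 18.7668) (48.3976, 27.2339)]
10. shoelace: 103.4821

Area of P4's cell: 103.4821 (4 vertices)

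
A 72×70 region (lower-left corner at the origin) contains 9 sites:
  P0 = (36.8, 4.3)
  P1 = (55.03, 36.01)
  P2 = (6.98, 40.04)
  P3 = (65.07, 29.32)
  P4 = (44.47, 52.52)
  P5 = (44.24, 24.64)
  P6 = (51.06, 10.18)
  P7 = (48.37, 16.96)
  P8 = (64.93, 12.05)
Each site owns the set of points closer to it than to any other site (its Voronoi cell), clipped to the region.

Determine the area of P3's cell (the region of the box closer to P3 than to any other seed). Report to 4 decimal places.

1. box [0,72]×[0,70]: [(0, 0) (72, 0) (72, 70) (0, 70)]
2. ⊥bis P3·P0 via (50.935,16.81): [(65.8125, 0) (72, 0) (72, 70) (3.8599, 70)]  |A|=2601.4678
3. ⊥bis P3·P1 via (60.05,32.665): [(50.1079, 17.7445) (65.8125, 0) (72, 0) (72, 50.5989)]  |A|=608.7545
4. ⊥bis P3·P2 via (36.025,34.68): [(50.1079, 17.7445) (65.8125, 0) (72, 0) (72, 50.5989)]  |A|=608.7545
5. ⊥bis P3·P4 via (54.77,40.92): [(50.1079, 17.7445) (65.8125, 0) (72, 0) (72, 50.5989)]  |A|=608.7545
6. ⊥bis P3·P5 via (54.655,26.98): [(55.0602, 25.1766) (58.983, 7.7166) (65.8125, 0) (72, 0) (72, 50.5989)]  |A|=550.944
7. ⊥bis P3·P6 via (58.065,19.75): [(55.0602, 25.1766) (55.928, 21.3143) (72, 9.5499) (72, 50.5989)]  |A|=373.6143
8. ⊥bis P3·P7 via (56.72,23.14): [(55.1324, 25.285) (60.6051, 17.8907) (72, 9.5499) (72, 50.5989)]  |A|=365.5036
9. ⊥bis P3·P8 via (65,20.685): [(55.1324, 25.285) (58.498, 20.7377) (72, 20.6283) (72, 50.5989)]  |A|=283.2806
10. canonical 4-gon: [(55.1324, 25.285) (58.498, 20.7377) (72, 20.6283) (72, 50.5989)]
11. shoelace: 283.2806

Area of P3's cell: 283.2806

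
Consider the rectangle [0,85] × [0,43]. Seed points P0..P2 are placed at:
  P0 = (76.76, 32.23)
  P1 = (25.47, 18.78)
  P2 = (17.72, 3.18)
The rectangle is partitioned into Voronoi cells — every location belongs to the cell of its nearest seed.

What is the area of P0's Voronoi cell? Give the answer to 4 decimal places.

Area of P0's cell: 1411.8943

1. box [0,85]×[0,43]: [(0, 0) (85, 0) (85, 43) (0, 43)]
2. ⊥bis P0·P1 via (51.115,25.505): [(57.8033, 0) (85, 0) (85, 43) (46.5272, 43)]  |A|=1411.8943
3. ⊥bis P0·P2 via (47.24,17.705): [(57.8033, 0) (85, 0) (85, 43) (46.5272, 43)]  |A|=1411.8943
4. canonical 4-gon: [(57.8033, 0) (85, 0) (85, 43) (46.5272, 43)]
5. shoelace: 1411.8943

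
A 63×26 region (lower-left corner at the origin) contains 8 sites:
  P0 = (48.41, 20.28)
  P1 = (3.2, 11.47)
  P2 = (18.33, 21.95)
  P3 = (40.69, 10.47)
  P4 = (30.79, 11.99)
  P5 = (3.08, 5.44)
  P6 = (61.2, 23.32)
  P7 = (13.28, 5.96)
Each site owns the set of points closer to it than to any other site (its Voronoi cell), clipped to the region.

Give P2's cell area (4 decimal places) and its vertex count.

1. box [0,63]×[0,26]: [(0, 0) (63, 0) (63, 26) (0, 26)]
2. ⊥bis P2·P0 via (33.37,21.115): [(0, 0) (32.1977, 0) (33.6412, 26) (0, 26)]  |A|=855.9061
3. ⊥bis P2·P1 via (10.765,16.71): [(22.3394, 0) (32.1977, 0) (33.6412, 26) (4.3302, 26)]  |A|=509.2018
4. ⊥bis P2·P3 via (29.51,16.21): [(21.6779, 0.9551) (33.5327, 24.0451) (33.6412, 26) (4.3302, 26)]  |A|=377.381
5. ⊥bis P2·P4 via (24.56,16.97): [(17.0728, 7.6035) (31.7782, 26) (4.3302, 26)]  |A|=252.4747
6. ⊥bis P2·P5 via (10.705,13.695): [(16.6694, 8.1858) (17.1692, 7.7241) (31.7782, 26) (4.3302, 26)]  |A|=252.4223
7. ⊥bis P2·P6 via (39.765,22.635): [(16.6694, 8.1858) (17.1692, 7.7241) (31.7782, 26) (4.3302, 26)]  |A|=252.4223
8. ⊥bis P2·P7 via (15.805,13.955): [(11.7964, 15.221) (20.871, 12.355) (31.7782, 26) (4.3302, 26)]  |A|=225.4724
9. canonical 4-gon: [(11.7964, 15.221) (20.871, 12.355) (31.7782, 26) (4.3302, 26)]
10. shoelace: 225.4724

Area of P2's cell: 225.4724 (4 vertices)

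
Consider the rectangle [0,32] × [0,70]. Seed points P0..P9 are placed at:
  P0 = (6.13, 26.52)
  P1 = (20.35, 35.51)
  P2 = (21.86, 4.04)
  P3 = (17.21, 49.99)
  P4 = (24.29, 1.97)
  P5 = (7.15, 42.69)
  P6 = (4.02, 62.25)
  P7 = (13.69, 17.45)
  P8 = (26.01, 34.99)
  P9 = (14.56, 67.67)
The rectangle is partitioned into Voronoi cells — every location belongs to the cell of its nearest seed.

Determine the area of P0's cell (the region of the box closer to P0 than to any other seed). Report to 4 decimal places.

Area of P0's cell: 208.1950

1. box [0,32]×[0,70]: [(0, 0) (32, 0) (32, 70) (0, 70)]
2. ⊥bis P0·P1 via (13.24,31.015): [(0, 51.9575) (0, 0) (32, 0) (32, 1.3412)]  |A|=852.7792
3. ⊥bis P0·P2 via (13.995,15.28): [(20.3684, 19.7397) (0, 51.9575) (0, 5.4872)]  |A|=473.2614
4. ⊥bis P0·P3 via (11.67,38.255): [(20.3684, 19.7397) (7.3834, 40.2786) (0, 43.7643) (0, 5.4872)]  |A|=443.0145
5. ⊥bis P0·P4 via (15.21,14.245): [(20.3684, 19.7397) (7.3834, 40.2786) (0, 43.7643) (0, 5.4872)]  |A|=443.0145
6. ⊥bis P0·P5 via (6.64,34.605): [(20.3684, 19.7397) (11.1502, 34.3205) (0, 35.0238) (0, 5.4872)]  |A|=378.8544
7. ⊥bis P0·P6 via (5.075,44.385): [(20.3684, 19.7397) (11.1502, 34.3205) (0, 35.0238) (0, 5.4872)]  |A|=378.8544
8. ⊥bis P0·P7 via (9.91,21.985): [(15.8295, 26.919) (11.1502, 34.3205) (0, 35.0238) (0, 13.7248)]  |A|=208.195
9. ⊥bis P0·P8 via (16.07,30.755): [(15.8295, 26.919) (11.1502, 34.3205) (0, 35.0238) (0, 13.7248)]  |A|=208.195
10. ⊥bis P0·P9 via (10.345,47.095): [(15.8295, 26.919) (11.1502, 34.3205) (0, 35.0238) (0, 13.7248)]  |A|=208.195
11. canonical 4-gon: [(15.8295, 26.919) (11.1502, 34.3205) (0, 35.0238) (0, 13.7248)]
12. shoelace: 208.195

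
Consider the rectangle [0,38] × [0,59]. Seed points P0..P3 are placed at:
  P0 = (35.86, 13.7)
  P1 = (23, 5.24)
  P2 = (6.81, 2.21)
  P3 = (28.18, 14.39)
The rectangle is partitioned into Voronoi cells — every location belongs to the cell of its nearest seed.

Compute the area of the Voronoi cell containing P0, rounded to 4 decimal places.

1. box [0,38]×[0,59]: [(0, 0) (38, 0) (38, 59) (0, 59)]
2. ⊥bis P0·P1 via (29.43,9.47): [(0, 54.2064) (35.6599, 0) (38, 0) (38, 59) (0, 59)]  |A|=1275.5036
3. ⊥bis P0·P2 via (21.335,7.955): [(7.6271, 42.6124) (35.6599, 0) (38, 0) (38, 59) (1.1454, 59)]  |A|=1247.8374
4. ⊥bis P0·P3 via (32.02,14.045): [(31.3471, 6.5558) (35.6599, 0) (38, 0) (38, 59) (36.0589, 59)]  |A|=254.8291
5. canonical 5-gon: [(31.3471, 6.5558) (35.6599, 0) (38, 0) (38, 59) (36.0589, 59)]
6. shoelace: 254.8291

Area of P0's cell: 254.8291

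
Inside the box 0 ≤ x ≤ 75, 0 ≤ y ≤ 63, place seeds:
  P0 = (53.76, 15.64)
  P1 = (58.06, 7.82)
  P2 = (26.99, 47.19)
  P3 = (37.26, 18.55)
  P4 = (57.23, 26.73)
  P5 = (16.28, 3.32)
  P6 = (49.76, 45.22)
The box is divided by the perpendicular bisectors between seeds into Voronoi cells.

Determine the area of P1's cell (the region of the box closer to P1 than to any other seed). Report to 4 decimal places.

1. box [0,75]×[0,63]: [(0, 0) (75, 0) (75, 63) (0, 63)]
2. ⊥bis P1·P0 via (55.91,11.73): [(34.5778, 0) (75, 0) (75, 22.2271)]  |A|=449.2337
3. ⊥bis P1·P2 via (42.525,27.505): [(34.5778, 0) (75, 0) (75, 22.2271)]  |A|=449.2337
4. ⊥bis P1·P3 via (47.66,13.185): [(43.3453, 4.821) (40.8583, 0) (75, 0) (75, 22.2271)]  |A|=434.0943
5. ⊥bis P1·P4 via (57.645,17.275): [(66.7184, 17.6733) (43.3453, 4.821) (40.8583, 0) (75, 0) (75, 18.0367)]  |A|=416.7431
6. ⊥bis P1·P5 via (37.17,5.57): [(66.7184, 17.6733) (43.3453, 4.821) (40.8583, 0) (75, 0) (75, 18.0367)]  |A|=416.7431
7. ⊥bis P1·P6 via (53.91,26.52): [(66.7184, 17.6733) (43.3453, 4.821) (40.8583, 0) (75, 0) (75, 18.0367)]  |A|=416.7431
8. canonical 5-gon: [(66.7184, 17.6733) (43.3453, 4.821) (40.8583, 0) (75, 0) (75, 18.0367)]
9. shoelace: 416.7431

Area of P1's cell: 416.7431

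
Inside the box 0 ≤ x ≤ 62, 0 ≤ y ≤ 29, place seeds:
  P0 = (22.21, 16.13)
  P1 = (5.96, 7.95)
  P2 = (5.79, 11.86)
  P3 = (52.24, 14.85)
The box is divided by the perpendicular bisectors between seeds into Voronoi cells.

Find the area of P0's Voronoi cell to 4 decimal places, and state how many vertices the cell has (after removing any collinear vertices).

1. box [0,62]×[0,29]: [(0, 0) (62, 0) (62, 29) (0, 29)]
2. ⊥bis P0·P1 via (14.085,12.04): [(20.1458, 0) (62, 0) (62, 29) (5.5476, 29)]  |A|=1425.4465
3. ⊥bis P0·P2 via (14,13.995): [(14.9609, 10.3) (20.1458, 0) (62, 0) (62, 29) (10.098, 29)]  |A|=1382.9006
4. ⊥bis P0·P3 via (37.225,15.49): [(14.9609, 10.3) (20.1458, 0) (36.5648, 0) (37.8009, 29) (10.098, 29)]  |A|=663.2018
5. canonical 5-gon: [(14.9609, 10.3) (20.1458, 0) (36.5648, 0) (37.8009, 29) (10.098, 29)]
6. shoelace: 663.2018

Area of P0's cell: 663.2018 (5 vertices)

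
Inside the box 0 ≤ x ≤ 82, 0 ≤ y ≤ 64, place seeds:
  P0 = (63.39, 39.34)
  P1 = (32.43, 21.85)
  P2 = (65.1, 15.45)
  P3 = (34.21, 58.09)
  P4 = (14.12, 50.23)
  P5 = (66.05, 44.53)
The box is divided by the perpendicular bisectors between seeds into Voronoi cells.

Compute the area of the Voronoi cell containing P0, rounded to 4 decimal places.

Area of P0's cell: 524.2366

1. box [0,82]×[0,64]: [(0, 0) (82, 0) (82, 64) (0, 64)]
2. ⊥bis P0·P1 via (47.91,30.595): [(65.1938, 0) (82, 0) (82, 64) (29.0388, 64)]  |A|=2232.5578
3. ⊥bis P0·P2 via (64.245,27.395): [(50.2823, 26.3956) (82, 28.6659) (82, 64) (29.0388, 64)]  |A|=1556.1461
4. ⊥bis P0·P3 via (48.8,48.715): [(42.8791, 39.5005) (50.2823, 26.3956) (82, 28.6659) (82, 64) (58.6216, 64)]  |A|=1193.7638
5. ⊥bis P0·P4 via (38.755,44.785): [(42.8791, 39.5005) (50.2823, 26.3956) (82, 28.6659) (82, 64) (58.6216, 64)]  |A|=1193.7638
6. ⊥bis P0·P5 via (64.72,41.935): [(49.4668, 49.7527) (42.8791, 39.5005) (50.2823, 26.3956) (82, 28.6659) (82, 33.0786)]  |A|=524.2366
7. canonical 5-gon: [(49.4668, 49.7527) (42.8791, 39.5005) (50.2823, 26.3956) (82, 28.6659) (82, 33.0786)]
8. shoelace: 524.2366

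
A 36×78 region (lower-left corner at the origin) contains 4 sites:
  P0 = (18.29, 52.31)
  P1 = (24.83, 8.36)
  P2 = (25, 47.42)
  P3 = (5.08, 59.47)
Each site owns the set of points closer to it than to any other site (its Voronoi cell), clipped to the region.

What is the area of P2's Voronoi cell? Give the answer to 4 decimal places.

1. box [0,36]×[0,78]: [(0, 0) (36, 0) (36, 78) (0, 78)]
2. ⊥bis P2·P0 via (21.645,49.865): [(0, 20.164) (0, 0) (36, 0) (36, 69.5628)]  |A|=1615.0815
3. ⊥bis P2·P1 via (24.915,27.89): [(5.6914, 27.9737) (36, 27.8418) (36, 69.5628)]  |A|=632.2525
4. ⊥bis P2·P3 via (15.04,53.445): [(5.6914, 27.9737) (36, 27.8418) (36, 69.5628)]  |A|=632.2525
5. canonical 3-gon: [(5.6914, 27.9737) (36, 27.8418) (36, 69.5628)]
6. shoelace: 632.2525

Area of P2's cell: 632.2525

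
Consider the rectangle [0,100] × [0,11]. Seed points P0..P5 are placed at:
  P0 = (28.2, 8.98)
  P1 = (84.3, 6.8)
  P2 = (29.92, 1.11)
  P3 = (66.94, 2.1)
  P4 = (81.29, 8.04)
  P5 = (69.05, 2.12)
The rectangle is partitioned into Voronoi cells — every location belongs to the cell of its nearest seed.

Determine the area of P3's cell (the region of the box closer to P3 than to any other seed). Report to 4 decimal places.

1. box [0,100]×[0,11]: [(0, 0) (100, 0) (100, 11) (0, 11)]
2. ⊥bis P3·P0 via (47.57,5.54): [(46.5861, 0) (100, 0) (100, 11) (48.5397, 11)]  |A|=576.8081
3. ⊥bis P3·P1 via (75.62,4.45): [(46.5861, 0) (76.8248, 0) (73.8467, 11) (48.5397, 11)]  |A|=305.5011
4. ⊥bis P3·P2 via (48.43,1.605): [(48.226, 9.2338) (48.4729, 0) (76.8248, 0) (73.8467, 11) (48.5397, 11)]  |A|=296.79
5. ⊥bis P3·P4 via (74.115,5.07): [(48.226, 9.2338) (48.4729, 0) (76.2137, 0) (71.6604, 11) (48.5397, 11)]  |A|=281.4041
6. ⊥bis P3·P5 via (67.995,2.11): [(48.226, 9.2338) (48.4729, 0) (68.015, 0) (67.9107, 11) (48.5397, 11)]  |A|=215.6886
7. canonical 5-gon: [(48.226, 9.2338) (48.4729, 0) (68.015, 0) (67.9107, 11) (48.5397, 11)]
8. shoelace: 215.6886

Area of P3's cell: 215.6886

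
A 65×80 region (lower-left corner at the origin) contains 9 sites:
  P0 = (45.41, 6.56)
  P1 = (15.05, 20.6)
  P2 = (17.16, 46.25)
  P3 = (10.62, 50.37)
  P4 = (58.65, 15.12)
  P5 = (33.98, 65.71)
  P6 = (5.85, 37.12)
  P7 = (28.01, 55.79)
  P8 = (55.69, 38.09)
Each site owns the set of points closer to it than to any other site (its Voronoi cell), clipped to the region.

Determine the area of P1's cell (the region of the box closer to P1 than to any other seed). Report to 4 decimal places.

Area of P1's cell: 930.4005

1. box [0,65]×[0,80]: [(0, 0) (65, 0) (65, 80) (0, 80)]
2. ⊥bis P1·P0 via (30.23,13.58): [(0, 0) (23.9499, 0) (60.946, 80) (0, 80)]  |A|=3395.8356
3. ⊥bis P1·P2 via (16.105,33.425): [(0, 34.7498) (0, 0) (23.9499, 0) (38.5534, 31.5784)]  |A|=1048.0108
4. ⊥bis P1·P3 via (12.835,35.485): [(5.084, 34.3316) (0, 33.5751) (0, 0) (23.9499, 0) (38.5534, 31.5784)]  |A|=1045.0245
5. ⊥bis P1·P4 via (36.85,17.86): [(5.084, 34.3316) (0, 33.5751) (0, 0) (23.9499, 0) (38.5534, 31.5784)]  |A|=1045.0245
6. ⊥bis P1·P5 via (24.515,43.155): [(5.084, 34.3316) (0, 33.5751) (0, 0) (23.9499, 0) (38.5534, 31.5784)]  |A|=1045.0245
7. ⊥bis P1·P6 via (10.45,28.86): [(18.32, 33.2428) (0, 23.0404) (0, 0) (23.9499, 0) (38.5534, 31.5784)]  |A|=940.7526
8. ⊥bis P1·P7 via (21.53,38.195): [(18.32, 33.2428) (0, 23.0404) (0, 0) (23.9499, 0) (38.5534, 31.5784)]  |A|=940.7526
9. ⊥bis P1·P8 via (35.37,29.345): [(34.2567, 31.9318) (18.32, 33.2428) (0, 23.0404) (0, 0) (23.9499, 0) (36.4066, 26.9363)]  |A|=930.4005
10. canonical 6-gon: [(34.2567, 31.9318) (18.32, 33.2428) (0, 23.0404) (0, 0) (23.9499, 0) (36.4066, 26.9363)]
11. shoelace: 930.4005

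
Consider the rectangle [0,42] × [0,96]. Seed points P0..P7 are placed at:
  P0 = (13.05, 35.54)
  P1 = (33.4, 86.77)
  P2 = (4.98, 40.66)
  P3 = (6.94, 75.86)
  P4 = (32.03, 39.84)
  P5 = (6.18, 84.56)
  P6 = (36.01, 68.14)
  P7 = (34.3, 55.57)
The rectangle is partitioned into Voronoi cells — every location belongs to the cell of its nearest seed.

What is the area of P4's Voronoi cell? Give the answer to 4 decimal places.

1. box [0,42]×[0,96]: [(0, 0) (42, 0) (42, 96) (0, 96)]
2. ⊥bis P4·P0 via (22.54,37.69): [(31.0788, 0) (42, 0) (42, 96) (9.3296, 96)]  |A|=2092.3944
3. ⊥bis P4·P1 via (32.715,63.305): [(16.6304, 63.7745) (31.0788, 0) (42, 0) (42, 63.0339)]  |A|=1147.8183
4. ⊥bis P4·P2 via (18.505,40.25): [(19.2158, 63.6991) (18.9127, 53.7005) (31.0788, 0) (42, 0) (42, 63.0339)]  |A|=1134.8817
5. ⊥bis P4·P3 via (19.485,57.85): [(27.5335, 63.4563) (19.0289, 57.5323) (18.9127, 53.7005) (31.0788, 0) (42, 0) (42, 63.0339)]  |A|=1109.2124
6. ⊥bis P4·P5 via (19.105,62.2): [(27.5335, 63.4563) (19.0289, 57.5323) (18.9127, 53.7005) (31.0788, 0) (42, 0) (42, 63.0339)]  |A|=1109.2124
7. ⊥bis P4·P6 via (34.02,53.99): [(18.9856, 56.1044) (18.9127, 53.7005) (31.0788, 0) (42, 0) (42, 52.8677)]  |A|=931.301
8. ⊥bis P4·P7 via (33.165,47.705): [(19.8353, 49.6286) (31.0788, 0) (42, 0) (42, 46.43)]  |A|=785.556
9. canonical 4-gon: [(19.8353, 49.6286) (31.0788, 0) (42, 0) (42, 46.43)]
10. shoelace: 785.556

Area of P4's cell: 785.5560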